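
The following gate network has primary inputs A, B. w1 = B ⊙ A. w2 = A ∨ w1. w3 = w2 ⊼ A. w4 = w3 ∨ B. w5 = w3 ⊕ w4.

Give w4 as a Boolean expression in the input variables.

((A ∨ (B ⊙ A)) ⊼ A) ∨ B

w1 = B ⊙ A
w2 = A ∨ w1 = A ∨ (B ⊙ A)
w3 = w2 ⊼ A = (A ∨ (B ⊙ A)) ⊼ A
w4 = w3 ∨ B = ((A ∨ (B ⊙ A)) ⊼ A) ∨ B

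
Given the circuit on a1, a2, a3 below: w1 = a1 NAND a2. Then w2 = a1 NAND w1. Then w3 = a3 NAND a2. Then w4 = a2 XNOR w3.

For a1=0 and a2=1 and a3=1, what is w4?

w3 = 1 NAND 1 = 0
w4 = 1 XNOR 0 = 0

0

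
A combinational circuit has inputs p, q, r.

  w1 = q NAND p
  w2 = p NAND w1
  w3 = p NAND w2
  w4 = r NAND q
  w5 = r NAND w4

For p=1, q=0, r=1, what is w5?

w4 = 1 NAND 0 = 1
w5 = 1 NAND 1 = 0

0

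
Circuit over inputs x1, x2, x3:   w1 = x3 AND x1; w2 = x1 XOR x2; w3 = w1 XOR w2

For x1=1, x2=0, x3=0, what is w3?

w1 = 0 AND 1 = 0
w2 = 1 XOR 0 = 1
w3 = 0 XOR 1 = 1

1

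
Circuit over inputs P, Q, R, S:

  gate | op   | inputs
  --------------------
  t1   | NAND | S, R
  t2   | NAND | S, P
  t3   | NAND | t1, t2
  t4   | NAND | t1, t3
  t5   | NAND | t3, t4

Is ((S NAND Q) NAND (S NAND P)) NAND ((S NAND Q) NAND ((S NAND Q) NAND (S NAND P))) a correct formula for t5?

t1 = S NAND R
t2 = S NAND P
t3 = t1 NAND t2 = (S NAND R) NAND (S NAND P)
t4 = t1 NAND t3 = (S NAND R) NAND ((S NAND R) NAND (S NAND P))
t5 = t3 NAND t4 = ((S NAND R) NAND (S NAND P)) NAND ((S NAND R) NAND ((S NAND R) NAND (S NAND P)))
At P=0, Q=0, R=1, S=1: circuit gives 0, formula gives 1.

No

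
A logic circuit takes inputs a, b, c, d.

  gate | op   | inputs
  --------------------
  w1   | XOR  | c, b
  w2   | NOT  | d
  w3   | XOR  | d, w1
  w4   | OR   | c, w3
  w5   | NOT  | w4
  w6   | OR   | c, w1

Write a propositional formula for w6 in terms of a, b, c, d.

c OR (c XOR b)

w1 = c XOR b
w6 = c OR w1 = c OR (c XOR b)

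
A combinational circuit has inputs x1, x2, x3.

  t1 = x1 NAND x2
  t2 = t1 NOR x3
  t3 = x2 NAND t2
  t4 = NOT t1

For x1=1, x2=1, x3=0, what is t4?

1

t1 = 1 NAND 1 = 0
t4 = NOT 0 = 1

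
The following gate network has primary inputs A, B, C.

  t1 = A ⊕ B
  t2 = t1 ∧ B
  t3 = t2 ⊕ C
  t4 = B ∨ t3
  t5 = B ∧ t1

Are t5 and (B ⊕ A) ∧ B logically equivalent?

t1 = A ⊕ B
t5 = B ∧ t1 = B ∧ (A ⊕ B)
At A=0, B=0, C=0: circuit gives 0, formula gives 0.
At A=0, B=1, C=0: circuit gives 1, formula gives 1.
Agrees on all 8 inputs.

Yes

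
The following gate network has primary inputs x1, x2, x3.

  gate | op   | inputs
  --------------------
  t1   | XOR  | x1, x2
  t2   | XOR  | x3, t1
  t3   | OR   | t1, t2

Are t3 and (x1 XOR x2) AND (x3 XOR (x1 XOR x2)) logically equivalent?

No

t1 = x1 XOR x2
t2 = x3 XOR t1 = x3 XOR (x1 XOR x2)
t3 = t1 OR t2 = (x1 XOR x2) OR (x3 XOR (x1 XOR x2))
At x1=0, x2=0, x3=1: circuit gives 1, formula gives 0.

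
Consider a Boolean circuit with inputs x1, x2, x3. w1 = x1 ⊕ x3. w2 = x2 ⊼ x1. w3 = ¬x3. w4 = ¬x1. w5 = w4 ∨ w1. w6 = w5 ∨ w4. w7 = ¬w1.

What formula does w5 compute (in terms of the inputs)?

w1 = x1 ⊕ x3
w4 = ¬x1
w5 = w4 ∨ w1 = ¬x1 ∨ (x1 ⊕ x3)

¬x1 ∨ (x1 ⊕ x3)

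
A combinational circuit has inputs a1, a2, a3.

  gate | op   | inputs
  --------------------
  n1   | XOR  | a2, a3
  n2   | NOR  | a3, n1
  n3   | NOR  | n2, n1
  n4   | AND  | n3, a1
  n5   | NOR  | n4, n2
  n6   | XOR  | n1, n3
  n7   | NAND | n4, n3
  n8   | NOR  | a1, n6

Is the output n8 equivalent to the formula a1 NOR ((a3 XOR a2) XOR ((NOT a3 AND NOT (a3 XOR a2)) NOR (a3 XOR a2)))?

n1 = a2 XOR a3
n2 = a3 NOR n1 = a3 NOR (a2 XOR a3)
n3 = n2 NOR n1 = (a3 NOR (a2 XOR a3)) NOR (a2 XOR a3)
n6 = n1 XOR n3 = (a2 XOR a3) XOR ((a3 NOR (a2 XOR a3)) NOR (a2 XOR a3))
n8 = a1 NOR n6 = a1 NOR ((a2 XOR a3) XOR ((a3 NOR (a2 XOR a3)) NOR (a2 XOR a3)))
At a1=0, a2=0, a3=1: circuit gives 0, formula gives 0.
At a1=0, a2=0, a3=0: circuit gives 1, formula gives 1.
Agrees on all 8 inputs.

Yes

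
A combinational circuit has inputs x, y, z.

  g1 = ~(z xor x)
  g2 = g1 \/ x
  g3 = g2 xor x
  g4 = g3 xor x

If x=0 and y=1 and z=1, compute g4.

0

g1 = ~(1 xor 0) = 0
g2 = 0 \/ 0 = 0
g3 = 0 xor 0 = 0
g4 = 0 xor 0 = 0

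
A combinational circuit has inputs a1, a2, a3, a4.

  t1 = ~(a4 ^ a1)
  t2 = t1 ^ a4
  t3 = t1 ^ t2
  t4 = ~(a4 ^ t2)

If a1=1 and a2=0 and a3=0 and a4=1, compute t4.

t1 = ~(1 ^ 1) = 1
t2 = 1 ^ 1 = 0
t4 = ~(1 ^ 0) = 0

0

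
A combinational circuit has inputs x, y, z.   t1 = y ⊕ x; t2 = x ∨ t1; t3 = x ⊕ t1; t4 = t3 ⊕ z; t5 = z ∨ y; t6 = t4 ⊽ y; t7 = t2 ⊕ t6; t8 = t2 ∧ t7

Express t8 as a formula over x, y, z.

(x ∨ (y ⊕ x)) ∧ ((x ∨ (y ⊕ x)) ⊕ (((x ⊕ (y ⊕ x)) ⊕ z) ⊽ y))

t1 = y ⊕ x
t2 = x ∨ t1 = x ∨ (y ⊕ x)
t3 = x ⊕ t1 = x ⊕ (y ⊕ x)
t4 = t3 ⊕ z = (x ⊕ (y ⊕ x)) ⊕ z
t6 = t4 ⊽ y = ((x ⊕ (y ⊕ x)) ⊕ z) ⊽ y
t7 = t2 ⊕ t6 = (x ∨ (y ⊕ x)) ⊕ (((x ⊕ (y ⊕ x)) ⊕ z) ⊽ y)
t8 = t2 ∧ t7 = (x ∨ (y ⊕ x)) ∧ ((x ∨ (y ⊕ x)) ⊕ (((x ⊕ (y ⊕ x)) ⊕ z) ⊽ y))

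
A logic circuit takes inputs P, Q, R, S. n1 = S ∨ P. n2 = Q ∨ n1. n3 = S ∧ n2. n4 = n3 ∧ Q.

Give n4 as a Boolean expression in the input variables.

n1 = S ∨ P
n2 = Q ∨ n1 = Q ∨ (S ∨ P)
n3 = S ∧ n2 = S ∧ (Q ∨ (S ∨ P))
n4 = n3 ∧ Q = (S ∧ (Q ∨ (S ∨ P))) ∧ Q

(S ∧ (Q ∨ (S ∨ P))) ∧ Q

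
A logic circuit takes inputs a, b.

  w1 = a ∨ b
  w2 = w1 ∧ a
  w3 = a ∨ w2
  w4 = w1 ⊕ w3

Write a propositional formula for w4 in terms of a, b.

(a ∨ b) ⊕ (a ∨ ((a ∨ b) ∧ a))

w1 = a ∨ b
w2 = w1 ∧ a = (a ∨ b) ∧ a
w3 = a ∨ w2 = a ∨ ((a ∨ b) ∧ a)
w4 = w1 ⊕ w3 = (a ∨ b) ⊕ (a ∨ ((a ∨ b) ∧ a))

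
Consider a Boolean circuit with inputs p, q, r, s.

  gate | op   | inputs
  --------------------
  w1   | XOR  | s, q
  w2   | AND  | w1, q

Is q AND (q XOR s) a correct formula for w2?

Yes

w1 = s XOR q
w2 = w1 AND q = (s XOR q) AND q
At p=0, q=0, r=0, s=0: circuit gives 0, formula gives 0.
At p=0, q=1, r=0, s=0: circuit gives 1, formula gives 1.
Agrees on all 16 inputs.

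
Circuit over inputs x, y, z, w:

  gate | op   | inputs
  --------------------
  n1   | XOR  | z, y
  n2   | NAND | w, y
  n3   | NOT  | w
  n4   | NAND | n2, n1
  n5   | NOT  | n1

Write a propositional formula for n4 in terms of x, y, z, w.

n1 = z XOR y
n2 = w NAND y
n4 = n2 NAND n1 = (w NAND y) NAND (z XOR y)

(w NAND y) NAND (z XOR y)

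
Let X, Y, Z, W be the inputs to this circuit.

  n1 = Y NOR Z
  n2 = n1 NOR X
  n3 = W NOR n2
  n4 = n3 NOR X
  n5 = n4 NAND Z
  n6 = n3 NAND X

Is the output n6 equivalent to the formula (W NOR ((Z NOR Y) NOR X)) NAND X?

Yes

n1 = Y NOR Z
n2 = n1 NOR X = (Y NOR Z) NOR X
n3 = W NOR n2 = W NOR ((Y NOR Z) NOR X)
n6 = n3 NAND X = (W NOR ((Y NOR Z) NOR X)) NAND X
At X=1, Y=0, Z=0, W=0: circuit gives 0, formula gives 0.
At X=0, Y=0, Z=0, W=0: circuit gives 1, formula gives 1.
Agrees on all 16 inputs.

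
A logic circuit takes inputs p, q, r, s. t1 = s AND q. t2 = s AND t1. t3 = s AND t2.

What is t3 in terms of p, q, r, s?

t1 = s AND q
t2 = s AND t1 = s AND (s AND q)
t3 = s AND t2 = s AND (s AND (s AND q))

s AND (s AND (s AND q))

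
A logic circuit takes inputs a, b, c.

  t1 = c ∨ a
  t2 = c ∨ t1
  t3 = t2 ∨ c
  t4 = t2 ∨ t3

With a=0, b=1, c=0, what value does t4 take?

0

t1 = 0 ∨ 0 = 0
t2 = 0 ∨ 0 = 0
t3 = 0 ∨ 0 = 0
t4 = 0 ∨ 0 = 0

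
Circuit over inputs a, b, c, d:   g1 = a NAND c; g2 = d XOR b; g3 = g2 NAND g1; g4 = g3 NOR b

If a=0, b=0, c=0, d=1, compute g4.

1

g1 = 0 NAND 0 = 1
g2 = 1 XOR 0 = 1
g3 = 1 NAND 1 = 0
g4 = 0 NOR 0 = 1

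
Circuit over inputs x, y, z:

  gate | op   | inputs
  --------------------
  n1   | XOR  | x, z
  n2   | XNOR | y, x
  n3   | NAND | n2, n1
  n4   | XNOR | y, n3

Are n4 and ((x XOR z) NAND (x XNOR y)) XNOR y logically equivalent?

Yes

n1 = x XOR z
n2 = y XNOR x
n3 = n2 NAND n1 = (y XNOR x) NAND (x XOR z)
n4 = y XNOR n3 = y XNOR ((y XNOR x) NAND (x XOR z))
At x=0, y=0, z=0: circuit gives 0, formula gives 0.
At x=0, y=0, z=1: circuit gives 1, formula gives 1.
Agrees on all 8 inputs.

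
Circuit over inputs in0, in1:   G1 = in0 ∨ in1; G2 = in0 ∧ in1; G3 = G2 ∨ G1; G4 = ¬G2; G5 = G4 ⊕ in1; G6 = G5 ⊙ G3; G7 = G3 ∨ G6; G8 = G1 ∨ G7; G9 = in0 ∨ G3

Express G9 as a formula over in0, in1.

in0 ∨ ((in0 ∧ in1) ∨ (in0 ∨ in1))

G1 = in0 ∨ in1
G2 = in0 ∧ in1
G3 = G2 ∨ G1 = (in0 ∧ in1) ∨ (in0 ∨ in1)
G9 = in0 ∨ G3 = in0 ∨ ((in0 ∧ in1) ∨ (in0 ∨ in1))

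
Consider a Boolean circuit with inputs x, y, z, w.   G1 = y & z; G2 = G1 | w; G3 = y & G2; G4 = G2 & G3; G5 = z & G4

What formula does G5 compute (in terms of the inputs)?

G1 = y & z
G2 = G1 | w = (y & z) | w
G3 = y & G2 = y & ((y & z) | w)
G4 = G2 & G3 = ((y & z) | w) & (y & ((y & z) | w))
G5 = z & G4 = z & (((y & z) | w) & (y & ((y & z) | w)))

z & (((y & z) | w) & (y & ((y & z) | w)))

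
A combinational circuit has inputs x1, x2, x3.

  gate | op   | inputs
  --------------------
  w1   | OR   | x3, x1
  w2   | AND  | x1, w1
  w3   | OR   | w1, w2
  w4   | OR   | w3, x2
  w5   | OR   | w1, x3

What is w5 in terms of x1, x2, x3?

w1 = x3 OR x1
w5 = w1 OR x3 = (x3 OR x1) OR x3

(x3 OR x1) OR x3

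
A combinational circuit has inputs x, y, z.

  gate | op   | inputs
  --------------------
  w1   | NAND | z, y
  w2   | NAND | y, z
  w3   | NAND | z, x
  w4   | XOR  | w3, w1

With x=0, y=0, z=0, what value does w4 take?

w1 = 0 NAND 0 = 1
w3 = 0 NAND 0 = 1
w4 = 1 XOR 1 = 0

0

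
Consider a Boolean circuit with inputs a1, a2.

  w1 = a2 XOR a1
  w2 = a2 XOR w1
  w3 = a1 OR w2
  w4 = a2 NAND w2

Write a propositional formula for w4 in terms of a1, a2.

a2 NAND (a2 XOR (a2 XOR a1))

w1 = a2 XOR a1
w2 = a2 XOR w1 = a2 XOR (a2 XOR a1)
w4 = a2 NAND w2 = a2 NAND (a2 XOR (a2 XOR a1))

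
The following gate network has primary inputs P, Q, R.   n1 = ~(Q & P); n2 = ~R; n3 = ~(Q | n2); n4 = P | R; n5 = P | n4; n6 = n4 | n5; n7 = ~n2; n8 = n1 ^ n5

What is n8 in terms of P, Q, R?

(~(Q & P)) ^ (P | (P | R))

n1 = ~(Q & P)
n4 = P | R
n5 = P | n4 = P | (P | R)
n8 = n1 ^ n5 = (~(Q & P)) ^ (P | (P | R))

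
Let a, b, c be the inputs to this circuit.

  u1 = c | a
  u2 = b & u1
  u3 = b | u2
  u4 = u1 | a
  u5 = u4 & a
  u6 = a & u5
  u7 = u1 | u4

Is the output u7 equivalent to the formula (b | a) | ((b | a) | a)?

No

u1 = c | a
u4 = u1 | a = (c | a) | a
u7 = u1 | u4 = (c | a) | ((c | a) | a)
At a=0, b=0, c=1: circuit gives 1, formula gives 0.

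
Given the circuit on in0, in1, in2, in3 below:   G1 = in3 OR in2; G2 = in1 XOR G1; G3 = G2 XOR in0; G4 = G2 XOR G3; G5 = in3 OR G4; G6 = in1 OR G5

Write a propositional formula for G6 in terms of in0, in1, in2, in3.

G1 = in3 OR in2
G2 = in1 XOR G1 = in1 XOR (in3 OR in2)
G3 = G2 XOR in0 = (in1 XOR (in3 OR in2)) XOR in0
G4 = G2 XOR G3 = (in1 XOR (in3 OR in2)) XOR ((in1 XOR (in3 OR in2)) XOR in0)
G5 = in3 OR G4 = in3 OR ((in1 XOR (in3 OR in2)) XOR ((in1 XOR (in3 OR in2)) XOR in0))
G6 = in1 OR G5 = in1 OR (in3 OR ((in1 XOR (in3 OR in2)) XOR ((in1 XOR (in3 OR in2)) XOR in0)))

in1 OR (in3 OR ((in1 XOR (in3 OR in2)) XOR ((in1 XOR (in3 OR in2)) XOR in0)))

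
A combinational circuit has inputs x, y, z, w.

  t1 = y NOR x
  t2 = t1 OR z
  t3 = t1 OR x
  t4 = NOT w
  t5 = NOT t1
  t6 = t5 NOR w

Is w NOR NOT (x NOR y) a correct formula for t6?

t1 = y NOR x
t5 = NOT t1 = NOT (y NOR x)
t6 = t5 NOR w = NOT (y NOR x) NOR w
At x=0, y=0, z=0, w=1: circuit gives 0, formula gives 0.
At x=0, y=0, z=0, w=0: circuit gives 1, formula gives 1.
Agrees on all 16 inputs.

Yes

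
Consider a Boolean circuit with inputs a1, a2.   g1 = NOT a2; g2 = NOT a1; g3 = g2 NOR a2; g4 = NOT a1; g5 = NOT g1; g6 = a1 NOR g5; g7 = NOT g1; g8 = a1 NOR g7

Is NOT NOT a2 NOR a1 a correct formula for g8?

Yes

g1 = NOT a2
g7 = NOT g1 = NOT NOT a2
g8 = a1 NOR g7 = a1 NOR NOT NOT a2
At a1=0, a2=1: circuit gives 0, formula gives 0.
At a1=0, a2=0: circuit gives 1, formula gives 1.
Agrees on all 4 inputs.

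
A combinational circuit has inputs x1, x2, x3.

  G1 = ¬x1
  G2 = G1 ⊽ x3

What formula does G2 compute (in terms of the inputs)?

¬x1 ⊽ x3

G1 = ¬x1
G2 = G1 ⊽ x3 = ¬x1 ⊽ x3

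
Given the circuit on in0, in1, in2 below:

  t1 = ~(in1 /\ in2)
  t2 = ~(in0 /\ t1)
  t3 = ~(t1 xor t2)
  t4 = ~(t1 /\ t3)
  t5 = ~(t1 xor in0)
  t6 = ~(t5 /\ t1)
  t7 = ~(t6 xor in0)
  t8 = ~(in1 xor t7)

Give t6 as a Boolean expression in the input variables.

t1 = ~(in1 /\ in2)
t5 = ~(t1 xor in0) = ~((~(in1 /\ in2)) xor in0)
t6 = ~(t5 /\ t1) = ~((~((~(in1 /\ in2)) xor in0)) /\ (~(in1 /\ in2)))

~((~((~(in1 /\ in2)) xor in0)) /\ (~(in1 /\ in2)))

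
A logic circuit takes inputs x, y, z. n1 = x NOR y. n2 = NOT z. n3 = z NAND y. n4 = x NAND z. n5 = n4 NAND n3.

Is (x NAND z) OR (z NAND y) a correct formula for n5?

n3 = z NAND y
n4 = x NAND z
n5 = n4 NAND n3 = (x NAND z) NAND (z NAND y)
At x=0, y=0, z=0: circuit gives 0, formula gives 1.

No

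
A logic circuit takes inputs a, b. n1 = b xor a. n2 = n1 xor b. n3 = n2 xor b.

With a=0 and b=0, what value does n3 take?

n1 = 0 xor 0 = 0
n2 = 0 xor 0 = 0
n3 = 0 xor 0 = 0

0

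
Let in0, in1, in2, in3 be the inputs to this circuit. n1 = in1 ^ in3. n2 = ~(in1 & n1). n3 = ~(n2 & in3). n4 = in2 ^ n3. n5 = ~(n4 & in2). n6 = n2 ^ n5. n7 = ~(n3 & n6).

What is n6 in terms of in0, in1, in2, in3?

n1 = in1 ^ in3
n2 = ~(in1 & n1) = ~(in1 & (in1 ^ in3))
n3 = ~(n2 & in3) = ~((~(in1 & (in1 ^ in3))) & in3)
n4 = in2 ^ n3 = in2 ^ (~((~(in1 & (in1 ^ in3))) & in3))
n5 = ~(n4 & in2) = ~((in2 ^ (~((~(in1 & (in1 ^ in3))) & in3))) & in2)
n6 = n2 ^ n5 = (~(in1 & (in1 ^ in3))) ^ (~((in2 ^ (~((~(in1 & (in1 ^ in3))) & in3))) & in2))

(~(in1 & (in1 ^ in3))) ^ (~((in2 ^ (~((~(in1 & (in1 ^ in3))) & in3))) & in2))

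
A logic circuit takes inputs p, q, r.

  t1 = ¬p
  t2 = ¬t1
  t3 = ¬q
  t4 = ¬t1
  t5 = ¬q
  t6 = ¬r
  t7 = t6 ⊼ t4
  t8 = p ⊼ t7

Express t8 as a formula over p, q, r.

p ⊼ (¬r ⊼ ¬¬p)

t1 = ¬p
t4 = ¬t1 = ¬¬p
t6 = ¬r
t7 = t6 ⊼ t4 = ¬r ⊼ ¬¬p
t8 = p ⊼ t7 = p ⊼ (¬r ⊼ ¬¬p)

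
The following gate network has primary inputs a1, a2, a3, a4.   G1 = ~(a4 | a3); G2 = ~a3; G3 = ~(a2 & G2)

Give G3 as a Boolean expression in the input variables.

G2 = ~a3
G3 = ~(a2 & G2) = ~(a2 & ~a3)

~(a2 & ~a3)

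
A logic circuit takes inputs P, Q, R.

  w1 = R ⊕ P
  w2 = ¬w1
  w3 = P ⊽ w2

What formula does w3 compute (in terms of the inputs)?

P ⊽ ¬(R ⊕ P)

w1 = R ⊕ P
w2 = ¬w1 = ¬(R ⊕ P)
w3 = P ⊽ w2 = P ⊽ ¬(R ⊕ P)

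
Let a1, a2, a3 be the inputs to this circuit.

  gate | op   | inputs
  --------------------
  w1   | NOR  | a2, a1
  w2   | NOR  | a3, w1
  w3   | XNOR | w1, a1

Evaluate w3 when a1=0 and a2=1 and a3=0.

1

w1 = 1 NOR 0 = 0
w3 = 0 XNOR 0 = 1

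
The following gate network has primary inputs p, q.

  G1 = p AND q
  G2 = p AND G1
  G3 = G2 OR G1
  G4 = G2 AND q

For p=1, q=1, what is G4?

G1 = 1 AND 1 = 1
G2 = 1 AND 1 = 1
G4 = 1 AND 1 = 1

1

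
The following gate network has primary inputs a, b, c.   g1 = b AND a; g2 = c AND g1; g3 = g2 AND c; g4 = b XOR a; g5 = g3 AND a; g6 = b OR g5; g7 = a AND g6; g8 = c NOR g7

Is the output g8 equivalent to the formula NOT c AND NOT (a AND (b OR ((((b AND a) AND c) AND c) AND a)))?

Yes

g1 = b AND a
g2 = c AND g1 = c AND (b AND a)
g3 = g2 AND c = (c AND (b AND a)) AND c
g5 = g3 AND a = ((c AND (b AND a)) AND c) AND a
g6 = b OR g5 = b OR (((c AND (b AND a)) AND c) AND a)
g7 = a AND g6 = a AND (b OR (((c AND (b AND a)) AND c) AND a))
g8 = c NOR g7 = c NOR (a AND (b OR (((c AND (b AND a)) AND c) AND a)))
At a=0, b=0, c=1: circuit gives 0, formula gives 0.
At a=0, b=0, c=0: circuit gives 1, formula gives 1.
Agrees on all 8 inputs.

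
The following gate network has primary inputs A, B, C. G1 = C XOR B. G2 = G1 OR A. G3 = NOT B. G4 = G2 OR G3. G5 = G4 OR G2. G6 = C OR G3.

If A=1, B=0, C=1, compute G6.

G3 = NOT 0 = 1
G6 = 1 OR 1 = 1

1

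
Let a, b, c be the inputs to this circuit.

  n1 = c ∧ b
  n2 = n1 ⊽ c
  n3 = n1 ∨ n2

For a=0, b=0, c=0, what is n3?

1

n1 = 0 ∧ 0 = 0
n2 = 0 ⊽ 0 = 1
n3 = 0 ∨ 1 = 1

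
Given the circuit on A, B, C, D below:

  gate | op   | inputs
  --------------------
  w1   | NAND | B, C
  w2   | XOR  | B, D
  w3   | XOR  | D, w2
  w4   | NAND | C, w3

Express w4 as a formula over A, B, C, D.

w2 = B XOR D
w3 = D XOR w2 = D XOR (B XOR D)
w4 = C NAND w3 = C NAND (D XOR (B XOR D))

C NAND (D XOR (B XOR D))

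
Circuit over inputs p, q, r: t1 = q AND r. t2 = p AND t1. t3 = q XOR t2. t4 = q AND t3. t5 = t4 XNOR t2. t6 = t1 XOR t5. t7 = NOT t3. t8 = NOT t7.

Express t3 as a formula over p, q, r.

t1 = q AND r
t2 = p AND t1 = p AND (q AND r)
t3 = q XOR t2 = q XOR (p AND (q AND r))

q XOR (p AND (q AND r))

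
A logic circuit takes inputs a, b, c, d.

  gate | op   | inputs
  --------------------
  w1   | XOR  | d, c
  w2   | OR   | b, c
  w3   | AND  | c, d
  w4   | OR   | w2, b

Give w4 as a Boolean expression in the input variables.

w2 = b OR c
w4 = w2 OR b = (b OR c) OR b

(b OR c) OR b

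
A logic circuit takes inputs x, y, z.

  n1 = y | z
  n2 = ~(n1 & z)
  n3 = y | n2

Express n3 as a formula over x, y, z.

n1 = y | z
n2 = ~(n1 & z) = ~((y | z) & z)
n3 = y | n2 = y | (~((y | z) & z))

y | (~((y | z) & z))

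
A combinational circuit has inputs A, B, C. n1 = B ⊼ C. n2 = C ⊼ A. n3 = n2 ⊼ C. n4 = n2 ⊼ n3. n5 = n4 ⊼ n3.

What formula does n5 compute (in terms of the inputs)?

n2 = C ⊼ A
n3 = n2 ⊼ C = (C ⊼ A) ⊼ C
n4 = n2 ⊼ n3 = (C ⊼ A) ⊼ ((C ⊼ A) ⊼ C)
n5 = n4 ⊼ n3 = ((C ⊼ A) ⊼ ((C ⊼ A) ⊼ C)) ⊼ ((C ⊼ A) ⊼ C)

((C ⊼ A) ⊼ ((C ⊼ A) ⊼ C)) ⊼ ((C ⊼ A) ⊼ C)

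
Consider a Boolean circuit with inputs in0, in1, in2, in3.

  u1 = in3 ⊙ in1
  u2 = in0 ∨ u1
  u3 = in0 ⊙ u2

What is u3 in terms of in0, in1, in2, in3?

in0 ⊙ (in0 ∨ (in3 ⊙ in1))

u1 = in3 ⊙ in1
u2 = in0 ∨ u1 = in0 ∨ (in3 ⊙ in1)
u3 = in0 ⊙ u2 = in0 ⊙ (in0 ∨ (in3 ⊙ in1))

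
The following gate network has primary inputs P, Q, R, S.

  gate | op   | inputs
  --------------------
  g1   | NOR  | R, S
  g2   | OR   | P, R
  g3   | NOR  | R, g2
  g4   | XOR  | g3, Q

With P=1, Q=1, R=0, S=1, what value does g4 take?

g2 = 1 OR 0 = 1
g3 = 0 NOR 1 = 0
g4 = 0 XOR 1 = 1

1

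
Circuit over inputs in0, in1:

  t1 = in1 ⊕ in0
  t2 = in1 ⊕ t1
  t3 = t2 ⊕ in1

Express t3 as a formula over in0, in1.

t1 = in1 ⊕ in0
t2 = in1 ⊕ t1 = in1 ⊕ (in1 ⊕ in0)
t3 = t2 ⊕ in1 = (in1 ⊕ (in1 ⊕ in0)) ⊕ in1

(in1 ⊕ (in1 ⊕ in0)) ⊕ in1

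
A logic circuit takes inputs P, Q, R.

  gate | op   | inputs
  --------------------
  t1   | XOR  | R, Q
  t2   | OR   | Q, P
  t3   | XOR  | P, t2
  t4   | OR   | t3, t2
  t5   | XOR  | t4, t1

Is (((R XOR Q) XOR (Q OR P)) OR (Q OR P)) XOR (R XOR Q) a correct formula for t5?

No

t1 = R XOR Q
t2 = Q OR P
t3 = P XOR t2 = P XOR (Q OR P)
t4 = t3 OR t2 = (P XOR (Q OR P)) OR (Q OR P)
t5 = t4 XOR t1 = ((P XOR (Q OR P)) OR (Q OR P)) XOR (R XOR Q)
At P=0, Q=0, R=1: circuit gives 1, formula gives 0.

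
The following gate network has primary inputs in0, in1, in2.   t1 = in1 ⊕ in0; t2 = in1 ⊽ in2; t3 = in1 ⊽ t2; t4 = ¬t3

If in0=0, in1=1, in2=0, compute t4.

1

t2 = 1 ⊽ 0 = 0
t3 = 1 ⊽ 0 = 0
t4 = ¬0 = 1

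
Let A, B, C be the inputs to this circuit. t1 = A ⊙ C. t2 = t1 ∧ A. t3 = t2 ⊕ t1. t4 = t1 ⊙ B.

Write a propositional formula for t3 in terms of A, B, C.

((A ⊙ C) ∧ A) ⊕ (A ⊙ C)

t1 = A ⊙ C
t2 = t1 ∧ A = (A ⊙ C) ∧ A
t3 = t2 ⊕ t1 = ((A ⊙ C) ∧ A) ⊕ (A ⊙ C)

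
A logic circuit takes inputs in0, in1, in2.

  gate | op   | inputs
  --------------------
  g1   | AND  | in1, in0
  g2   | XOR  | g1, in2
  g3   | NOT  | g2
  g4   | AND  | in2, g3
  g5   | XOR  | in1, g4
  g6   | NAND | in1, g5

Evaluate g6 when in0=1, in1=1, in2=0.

0

g1 = 1 AND 1 = 1
g2 = 1 XOR 0 = 1
g3 = NOT 1 = 0
g4 = 0 AND 0 = 0
g5 = 1 XOR 0 = 1
g6 = 1 NAND 1 = 0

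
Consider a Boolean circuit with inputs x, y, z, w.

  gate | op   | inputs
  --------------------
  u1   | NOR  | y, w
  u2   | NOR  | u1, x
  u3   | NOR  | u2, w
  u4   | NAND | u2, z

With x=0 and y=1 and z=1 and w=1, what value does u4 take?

0

u1 = 1 NOR 1 = 0
u2 = 0 NOR 0 = 1
u4 = 1 NAND 1 = 0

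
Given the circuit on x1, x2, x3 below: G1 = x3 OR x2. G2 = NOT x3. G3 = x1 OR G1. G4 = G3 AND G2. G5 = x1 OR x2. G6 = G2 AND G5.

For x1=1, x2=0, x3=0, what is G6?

1

G2 = NOT 0 = 1
G5 = 1 OR 0 = 1
G6 = 1 AND 1 = 1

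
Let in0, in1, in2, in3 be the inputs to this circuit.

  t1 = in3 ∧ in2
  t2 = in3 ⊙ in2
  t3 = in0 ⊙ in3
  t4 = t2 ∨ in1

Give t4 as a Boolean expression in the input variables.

(in3 ⊙ in2) ∨ in1

t2 = in3 ⊙ in2
t4 = t2 ∨ in1 = (in3 ⊙ in2) ∨ in1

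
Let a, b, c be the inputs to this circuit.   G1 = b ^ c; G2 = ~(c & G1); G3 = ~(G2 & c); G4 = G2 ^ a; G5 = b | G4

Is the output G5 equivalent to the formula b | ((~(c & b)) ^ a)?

No

G1 = b ^ c
G2 = ~(c & G1) = ~(c & (b ^ c))
G4 = G2 ^ a = (~(c & (b ^ c))) ^ a
G5 = b | G4 = b | ((~(c & (b ^ c))) ^ a)
At a=0, b=0, c=1: circuit gives 0, formula gives 1.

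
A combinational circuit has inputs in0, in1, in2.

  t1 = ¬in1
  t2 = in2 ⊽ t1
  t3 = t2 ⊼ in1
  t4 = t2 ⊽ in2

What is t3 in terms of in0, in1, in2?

t1 = ¬in1
t2 = in2 ⊽ t1 = in2 ⊽ ¬in1
t3 = t2 ⊼ in1 = (in2 ⊽ ¬in1) ⊼ in1

(in2 ⊽ ¬in1) ⊼ in1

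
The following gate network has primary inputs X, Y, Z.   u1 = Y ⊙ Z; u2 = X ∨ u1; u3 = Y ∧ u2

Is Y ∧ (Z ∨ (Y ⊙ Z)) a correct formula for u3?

No

u1 = Y ⊙ Z
u2 = X ∨ u1 = X ∨ (Y ⊙ Z)
u3 = Y ∧ u2 = Y ∧ (X ∨ (Y ⊙ Z))
At X=1, Y=1, Z=0: circuit gives 1, formula gives 0.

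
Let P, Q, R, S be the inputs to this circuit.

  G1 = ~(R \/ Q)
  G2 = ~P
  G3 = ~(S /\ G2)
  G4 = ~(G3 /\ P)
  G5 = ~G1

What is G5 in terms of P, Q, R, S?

~(~(R \/ Q))

G1 = ~(R \/ Q)
G5 = ~G1 = ~(~(R \/ Q))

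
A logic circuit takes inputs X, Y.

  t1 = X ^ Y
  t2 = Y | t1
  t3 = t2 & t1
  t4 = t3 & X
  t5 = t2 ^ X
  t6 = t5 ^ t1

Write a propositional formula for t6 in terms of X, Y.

t1 = X ^ Y
t2 = Y | t1 = Y | (X ^ Y)
t5 = t2 ^ X = (Y | (X ^ Y)) ^ X
t6 = t5 ^ t1 = ((Y | (X ^ Y)) ^ X) ^ (X ^ Y)

((Y | (X ^ Y)) ^ X) ^ (X ^ Y)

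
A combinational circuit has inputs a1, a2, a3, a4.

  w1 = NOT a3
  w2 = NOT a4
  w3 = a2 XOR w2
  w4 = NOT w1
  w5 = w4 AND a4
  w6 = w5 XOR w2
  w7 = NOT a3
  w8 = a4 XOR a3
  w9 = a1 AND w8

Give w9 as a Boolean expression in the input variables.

a1 AND (a4 XOR a3)

w8 = a4 XOR a3
w9 = a1 AND w8 = a1 AND (a4 XOR a3)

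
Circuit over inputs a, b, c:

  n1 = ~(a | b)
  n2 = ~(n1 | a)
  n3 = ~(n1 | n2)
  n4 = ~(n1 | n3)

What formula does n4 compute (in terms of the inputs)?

~((~(a | b)) | (~((~(a | b)) | (~((~(a | b)) | a)))))

n1 = ~(a | b)
n2 = ~(n1 | a) = ~((~(a | b)) | a)
n3 = ~(n1 | n2) = ~((~(a | b)) | (~((~(a | b)) | a)))
n4 = ~(n1 | n3) = ~((~(a | b)) | (~((~(a | b)) | (~((~(a | b)) | a)))))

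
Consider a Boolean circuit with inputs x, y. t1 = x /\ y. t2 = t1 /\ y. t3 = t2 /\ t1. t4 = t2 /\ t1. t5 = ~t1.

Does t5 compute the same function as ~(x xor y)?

No

t1 = x /\ y
t5 = ~t1 = ~(x /\ y)
At x=0, y=1: circuit gives 1, formula gives 0.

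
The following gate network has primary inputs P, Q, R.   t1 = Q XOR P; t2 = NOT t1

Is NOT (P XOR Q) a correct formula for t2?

Yes

t1 = Q XOR P
t2 = NOT t1 = NOT (Q XOR P)
At P=0, Q=1, R=0: circuit gives 0, formula gives 0.
At P=0, Q=0, R=0: circuit gives 1, formula gives 1.
Agrees on all 8 inputs.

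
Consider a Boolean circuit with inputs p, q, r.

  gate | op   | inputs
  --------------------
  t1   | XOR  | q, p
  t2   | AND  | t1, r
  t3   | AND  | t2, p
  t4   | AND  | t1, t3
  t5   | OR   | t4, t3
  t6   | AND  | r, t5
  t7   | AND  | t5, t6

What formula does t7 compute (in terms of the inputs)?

(((q XOR p) AND (((q XOR p) AND r) AND p)) OR (((q XOR p) AND r) AND p)) AND (r AND (((q XOR p) AND (((q XOR p) AND r) AND p)) OR (((q XOR p) AND r) AND p)))

t1 = q XOR p
t2 = t1 AND r = (q XOR p) AND r
t3 = t2 AND p = ((q XOR p) AND r) AND p
t4 = t1 AND t3 = (q XOR p) AND (((q XOR p) AND r) AND p)
t5 = t4 OR t3 = ((q XOR p) AND (((q XOR p) AND r) AND p)) OR (((q XOR p) AND r) AND p)
t6 = r AND t5 = r AND (((q XOR p) AND (((q XOR p) AND r) AND p)) OR (((q XOR p) AND r) AND p))
t7 = t5 AND t6 = (((q XOR p) AND (((q XOR p) AND r) AND p)) OR (((q XOR p) AND r) AND p)) AND (r AND (((q XOR p) AND (((q XOR p) AND r) AND p)) OR (((q XOR p) AND r) AND p)))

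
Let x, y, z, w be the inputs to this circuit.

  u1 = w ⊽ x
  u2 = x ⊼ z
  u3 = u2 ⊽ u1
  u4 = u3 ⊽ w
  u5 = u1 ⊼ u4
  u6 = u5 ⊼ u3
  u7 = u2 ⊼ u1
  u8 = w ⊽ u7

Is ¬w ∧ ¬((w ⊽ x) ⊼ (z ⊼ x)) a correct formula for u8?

Yes

u1 = w ⊽ x
u2 = x ⊼ z
u7 = u2 ⊼ u1 = (x ⊼ z) ⊼ (w ⊽ x)
u8 = w ⊽ u7 = w ⊽ ((x ⊼ z) ⊼ (w ⊽ x))
At x=0, y=0, z=0, w=1: circuit gives 0, formula gives 0.
At x=0, y=0, z=0, w=0: circuit gives 1, formula gives 1.
Agrees on all 16 inputs.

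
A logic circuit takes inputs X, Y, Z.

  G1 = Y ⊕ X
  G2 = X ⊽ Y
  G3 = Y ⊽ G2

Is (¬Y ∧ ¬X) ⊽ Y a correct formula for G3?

Yes

G2 = X ⊽ Y
G3 = Y ⊽ G2 = Y ⊽ (X ⊽ Y)
At X=0, Y=0, Z=0: circuit gives 0, formula gives 0.
At X=1, Y=0, Z=0: circuit gives 1, formula gives 1.
Agrees on all 8 inputs.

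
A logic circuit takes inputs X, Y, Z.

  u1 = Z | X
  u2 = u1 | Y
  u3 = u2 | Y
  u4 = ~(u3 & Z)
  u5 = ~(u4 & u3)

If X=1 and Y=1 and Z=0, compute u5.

u1 = 0 | 1 = 1
u2 = 1 | 1 = 1
u3 = 1 | 1 = 1
u4 = ~(1 & 0) = 1
u5 = ~(1 & 1) = 0

0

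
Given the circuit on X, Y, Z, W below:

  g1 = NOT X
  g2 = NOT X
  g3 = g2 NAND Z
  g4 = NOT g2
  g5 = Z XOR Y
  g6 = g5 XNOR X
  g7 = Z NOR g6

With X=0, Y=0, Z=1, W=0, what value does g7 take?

0

g5 = 1 XOR 0 = 1
g6 = 1 XNOR 0 = 0
g7 = 1 NOR 0 = 0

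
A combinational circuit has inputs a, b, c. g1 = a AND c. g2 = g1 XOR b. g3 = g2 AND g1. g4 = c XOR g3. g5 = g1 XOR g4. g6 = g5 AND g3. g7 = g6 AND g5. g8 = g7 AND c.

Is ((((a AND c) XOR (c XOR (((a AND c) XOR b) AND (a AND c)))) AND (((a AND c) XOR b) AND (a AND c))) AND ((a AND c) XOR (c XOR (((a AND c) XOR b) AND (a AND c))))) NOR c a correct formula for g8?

No

g1 = a AND c
g2 = g1 XOR b = (a AND c) XOR b
g3 = g2 AND g1 = ((a AND c) XOR b) AND (a AND c)
g4 = c XOR g3 = c XOR (((a AND c) XOR b) AND (a AND c))
g5 = g1 XOR g4 = (a AND c) XOR (c XOR (((a AND c) XOR b) AND (a AND c)))
g6 = g5 AND g3 = ((a AND c) XOR (c XOR (((a AND c) XOR b) AND (a AND c)))) AND (((a AND c) XOR b) AND (a AND c))
g7 = g6 AND g5 = (((a AND c) XOR (c XOR (((a AND c) XOR b) AND (a AND c)))) AND (((a AND c) XOR b) AND (a AND c))) AND ((a AND c) XOR (c XOR (((a AND c) XOR b) AND (a AND c))))
g8 = g7 AND c = ((((a AND c) XOR (c XOR (((a AND c) XOR b) AND (a AND c)))) AND (((a AND c) XOR b) AND (a AND c))) AND ((a AND c) XOR (c XOR (((a AND c) XOR b) AND (a AND c))))) AND c
At a=0, b=0, c=0: circuit gives 0, formula gives 1.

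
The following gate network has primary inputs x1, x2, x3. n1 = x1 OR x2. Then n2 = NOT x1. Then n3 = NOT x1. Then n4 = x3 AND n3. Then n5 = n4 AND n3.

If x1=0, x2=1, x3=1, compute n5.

n3 = NOT 0 = 1
n4 = 1 AND 1 = 1
n5 = 1 AND 1 = 1

1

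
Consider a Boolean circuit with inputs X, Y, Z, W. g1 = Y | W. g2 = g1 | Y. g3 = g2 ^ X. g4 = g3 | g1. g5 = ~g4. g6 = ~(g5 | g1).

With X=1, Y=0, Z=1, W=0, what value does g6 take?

1

g1 = 0 | 0 = 0
g2 = 0 | 0 = 0
g3 = 0 ^ 1 = 1
g4 = 1 | 0 = 1
g5 = ~1 = 0
g6 = ~(0 | 0) = 1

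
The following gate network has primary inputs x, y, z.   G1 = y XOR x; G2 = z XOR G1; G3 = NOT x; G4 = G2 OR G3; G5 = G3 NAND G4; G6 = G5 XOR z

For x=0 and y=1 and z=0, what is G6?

0

G1 = 1 XOR 0 = 1
G2 = 0 XOR 1 = 1
G3 = NOT 0 = 1
G4 = 1 OR 1 = 1
G5 = 1 NAND 1 = 0
G6 = 0 XOR 0 = 0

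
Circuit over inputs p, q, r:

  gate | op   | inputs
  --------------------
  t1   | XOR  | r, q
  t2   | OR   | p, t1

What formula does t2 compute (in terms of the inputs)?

p OR (r XOR q)

t1 = r XOR q
t2 = p OR t1 = p OR (r XOR q)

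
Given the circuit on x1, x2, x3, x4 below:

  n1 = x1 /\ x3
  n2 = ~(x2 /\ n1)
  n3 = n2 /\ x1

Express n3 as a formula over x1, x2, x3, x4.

(~(x2 /\ (x1 /\ x3))) /\ x1

n1 = x1 /\ x3
n2 = ~(x2 /\ n1) = ~(x2 /\ (x1 /\ x3))
n3 = n2 /\ x1 = (~(x2 /\ (x1 /\ x3))) /\ x1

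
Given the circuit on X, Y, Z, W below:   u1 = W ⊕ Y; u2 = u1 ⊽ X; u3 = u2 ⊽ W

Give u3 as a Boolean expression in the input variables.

((W ⊕ Y) ⊽ X) ⊽ W

u1 = W ⊕ Y
u2 = u1 ⊽ X = (W ⊕ Y) ⊽ X
u3 = u2 ⊽ W = ((W ⊕ Y) ⊽ X) ⊽ W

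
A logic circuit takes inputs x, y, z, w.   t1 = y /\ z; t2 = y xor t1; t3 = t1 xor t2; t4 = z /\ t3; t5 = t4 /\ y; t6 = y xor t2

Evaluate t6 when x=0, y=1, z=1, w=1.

t1 = 1 /\ 1 = 1
t2 = 1 xor 1 = 0
t6 = 1 xor 0 = 1

1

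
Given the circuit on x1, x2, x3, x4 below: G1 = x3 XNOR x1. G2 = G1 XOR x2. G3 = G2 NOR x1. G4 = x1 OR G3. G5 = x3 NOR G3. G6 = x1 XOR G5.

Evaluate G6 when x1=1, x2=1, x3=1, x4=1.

G1 = 1 XNOR 1 = 1
G2 = 1 XOR 1 = 0
G3 = 0 NOR 1 = 0
G5 = 1 NOR 0 = 0
G6 = 1 XOR 0 = 1

1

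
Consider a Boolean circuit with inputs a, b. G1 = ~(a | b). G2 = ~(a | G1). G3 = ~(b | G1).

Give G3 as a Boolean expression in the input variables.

G1 = ~(a | b)
G3 = ~(b | G1) = ~(b | (~(a | b)))

~(b | (~(a | b)))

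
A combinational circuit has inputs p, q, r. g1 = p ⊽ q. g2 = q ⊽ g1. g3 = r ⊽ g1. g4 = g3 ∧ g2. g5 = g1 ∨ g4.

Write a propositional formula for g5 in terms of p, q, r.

(p ⊽ q) ∨ ((r ⊽ (p ⊽ q)) ∧ (q ⊽ (p ⊽ q)))

g1 = p ⊽ q
g2 = q ⊽ g1 = q ⊽ (p ⊽ q)
g3 = r ⊽ g1 = r ⊽ (p ⊽ q)
g4 = g3 ∧ g2 = (r ⊽ (p ⊽ q)) ∧ (q ⊽ (p ⊽ q))
g5 = g1 ∨ g4 = (p ⊽ q) ∨ ((r ⊽ (p ⊽ q)) ∧ (q ⊽ (p ⊽ q)))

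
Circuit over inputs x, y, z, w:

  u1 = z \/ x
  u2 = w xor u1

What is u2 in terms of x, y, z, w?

u1 = z \/ x
u2 = w xor u1 = w xor (z \/ x)

w xor (z \/ x)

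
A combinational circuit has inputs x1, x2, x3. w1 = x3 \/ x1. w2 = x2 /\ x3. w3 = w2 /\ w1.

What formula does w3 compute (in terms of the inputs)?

(x2 /\ x3) /\ (x3 \/ x1)

w1 = x3 \/ x1
w2 = x2 /\ x3
w3 = w2 /\ w1 = (x2 /\ x3) /\ (x3 \/ x1)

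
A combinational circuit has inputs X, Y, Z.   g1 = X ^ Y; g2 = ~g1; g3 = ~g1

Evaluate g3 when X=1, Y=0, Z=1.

g1 = 1 ^ 0 = 1
g3 = ~1 = 0

0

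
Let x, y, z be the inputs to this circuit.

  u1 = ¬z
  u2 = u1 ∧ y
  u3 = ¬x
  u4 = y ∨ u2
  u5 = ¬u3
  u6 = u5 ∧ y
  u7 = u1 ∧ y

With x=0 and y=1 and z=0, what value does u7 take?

u1 = ¬0 = 1
u7 = 1 ∧ 1 = 1

1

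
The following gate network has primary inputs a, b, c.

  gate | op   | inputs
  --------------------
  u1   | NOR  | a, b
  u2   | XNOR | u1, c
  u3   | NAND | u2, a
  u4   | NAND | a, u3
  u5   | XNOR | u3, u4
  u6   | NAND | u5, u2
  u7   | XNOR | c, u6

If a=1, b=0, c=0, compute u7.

u1 = 1 NOR 0 = 0
u2 = 0 XNOR 0 = 1
u3 = 1 NAND 1 = 0
u4 = 1 NAND 0 = 1
u5 = 0 XNOR 1 = 0
u6 = 0 NAND 1 = 1
u7 = 0 XNOR 1 = 0

0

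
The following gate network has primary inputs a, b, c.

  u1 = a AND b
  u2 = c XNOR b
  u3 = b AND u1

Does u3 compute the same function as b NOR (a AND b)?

No

u1 = a AND b
u3 = b AND u1 = b AND (a AND b)
At a=0, b=0, c=0: circuit gives 0, formula gives 1.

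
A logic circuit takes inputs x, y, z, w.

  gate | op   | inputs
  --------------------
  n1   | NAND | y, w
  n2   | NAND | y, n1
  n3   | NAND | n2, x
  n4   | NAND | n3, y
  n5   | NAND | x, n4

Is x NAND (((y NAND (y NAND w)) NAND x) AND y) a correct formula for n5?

No

n1 = y NAND w
n2 = y NAND n1 = y NAND (y NAND w)
n3 = n2 NAND x = (y NAND (y NAND w)) NAND x
n4 = n3 NAND y = ((y NAND (y NAND w)) NAND x) NAND y
n5 = x NAND n4 = x NAND (((y NAND (y NAND w)) NAND x) NAND y)
At x=1, y=0, z=0, w=0: circuit gives 0, formula gives 1.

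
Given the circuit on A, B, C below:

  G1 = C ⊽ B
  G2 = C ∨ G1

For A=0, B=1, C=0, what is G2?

0

G1 = 0 ⊽ 1 = 0
G2 = 0 ∨ 0 = 0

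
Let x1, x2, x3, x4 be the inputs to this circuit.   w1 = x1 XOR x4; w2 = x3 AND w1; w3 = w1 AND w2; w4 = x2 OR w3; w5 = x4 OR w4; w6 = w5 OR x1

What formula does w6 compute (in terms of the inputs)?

(x4 OR (x2 OR ((x1 XOR x4) AND (x3 AND (x1 XOR x4))))) OR x1

w1 = x1 XOR x4
w2 = x3 AND w1 = x3 AND (x1 XOR x4)
w3 = w1 AND w2 = (x1 XOR x4) AND (x3 AND (x1 XOR x4))
w4 = x2 OR w3 = x2 OR ((x1 XOR x4) AND (x3 AND (x1 XOR x4)))
w5 = x4 OR w4 = x4 OR (x2 OR ((x1 XOR x4) AND (x3 AND (x1 XOR x4))))
w6 = w5 OR x1 = (x4 OR (x2 OR ((x1 XOR x4) AND (x3 AND (x1 XOR x4))))) OR x1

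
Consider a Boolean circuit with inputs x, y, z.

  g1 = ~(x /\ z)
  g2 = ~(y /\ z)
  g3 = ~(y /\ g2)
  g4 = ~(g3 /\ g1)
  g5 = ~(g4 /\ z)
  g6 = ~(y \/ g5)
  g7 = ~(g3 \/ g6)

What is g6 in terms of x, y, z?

g1 = ~(x /\ z)
g2 = ~(y /\ z)
g3 = ~(y /\ g2) = ~(y /\ (~(y /\ z)))
g4 = ~(g3 /\ g1) = ~((~(y /\ (~(y /\ z)))) /\ (~(x /\ z)))
g5 = ~(g4 /\ z) = ~((~((~(y /\ (~(y /\ z)))) /\ (~(x /\ z)))) /\ z)
g6 = ~(y \/ g5) = ~(y \/ (~((~((~(y /\ (~(y /\ z)))) /\ (~(x /\ z)))) /\ z)))

~(y \/ (~((~((~(y /\ (~(y /\ z)))) /\ (~(x /\ z)))) /\ z)))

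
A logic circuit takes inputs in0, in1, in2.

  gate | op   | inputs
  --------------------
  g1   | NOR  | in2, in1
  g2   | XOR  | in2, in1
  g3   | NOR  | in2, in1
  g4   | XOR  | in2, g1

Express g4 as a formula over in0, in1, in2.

in2 XOR (in2 NOR in1)

g1 = in2 NOR in1
g4 = in2 XOR g1 = in2 XOR (in2 NOR in1)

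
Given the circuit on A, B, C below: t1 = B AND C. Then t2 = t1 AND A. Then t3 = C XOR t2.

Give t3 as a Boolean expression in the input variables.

C XOR ((B AND C) AND A)

t1 = B AND C
t2 = t1 AND A = (B AND C) AND A
t3 = C XOR t2 = C XOR ((B AND C) AND A)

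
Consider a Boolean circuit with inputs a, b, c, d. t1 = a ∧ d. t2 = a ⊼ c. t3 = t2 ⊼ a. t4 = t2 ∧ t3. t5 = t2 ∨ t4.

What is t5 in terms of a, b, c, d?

t2 = a ⊼ c
t3 = t2 ⊼ a = (a ⊼ c) ⊼ a
t4 = t2 ∧ t3 = (a ⊼ c) ∧ ((a ⊼ c) ⊼ a)
t5 = t2 ∨ t4 = (a ⊼ c) ∨ ((a ⊼ c) ∧ ((a ⊼ c) ⊼ a))

(a ⊼ c) ∨ ((a ⊼ c) ∧ ((a ⊼ c) ⊼ a))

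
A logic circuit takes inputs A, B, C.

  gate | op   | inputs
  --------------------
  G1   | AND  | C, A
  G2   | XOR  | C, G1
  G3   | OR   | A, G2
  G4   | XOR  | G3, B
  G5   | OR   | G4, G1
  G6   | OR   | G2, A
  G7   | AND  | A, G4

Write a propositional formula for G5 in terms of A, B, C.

((A OR (C XOR (C AND A))) XOR B) OR (C AND A)

G1 = C AND A
G2 = C XOR G1 = C XOR (C AND A)
G3 = A OR G2 = A OR (C XOR (C AND A))
G4 = G3 XOR B = (A OR (C XOR (C AND A))) XOR B
G5 = G4 OR G1 = ((A OR (C XOR (C AND A))) XOR B) OR (C AND A)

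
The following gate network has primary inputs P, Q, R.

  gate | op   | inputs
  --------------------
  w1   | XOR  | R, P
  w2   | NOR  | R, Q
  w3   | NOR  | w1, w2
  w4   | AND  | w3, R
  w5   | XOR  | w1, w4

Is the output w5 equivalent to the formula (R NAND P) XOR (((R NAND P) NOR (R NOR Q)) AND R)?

No

w1 = R XOR P
w2 = R NOR Q
w3 = w1 NOR w2 = (R XOR P) NOR (R NOR Q)
w4 = w3 AND R = ((R XOR P) NOR (R NOR Q)) AND R
w5 = w1 XOR w4 = (R XOR P) XOR (((R XOR P) NOR (R NOR Q)) AND R)
At P=0, Q=0, R=0: circuit gives 0, formula gives 1.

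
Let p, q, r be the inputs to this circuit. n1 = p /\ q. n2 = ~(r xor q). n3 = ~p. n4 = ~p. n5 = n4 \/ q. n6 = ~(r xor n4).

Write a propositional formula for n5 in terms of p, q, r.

n4 = ~p
n5 = n4 \/ q = ~p \/ q

~p \/ q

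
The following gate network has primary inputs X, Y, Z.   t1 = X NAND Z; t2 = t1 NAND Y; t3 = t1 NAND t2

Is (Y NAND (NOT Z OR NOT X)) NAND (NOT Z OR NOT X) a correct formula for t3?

Yes

t1 = X NAND Z
t2 = t1 NAND Y = (X NAND Z) NAND Y
t3 = t1 NAND t2 = (X NAND Z) NAND ((X NAND Z) NAND Y)
At X=0, Y=0, Z=0: circuit gives 0, formula gives 0.
At X=0, Y=1, Z=0: circuit gives 1, formula gives 1.
Agrees on all 8 inputs.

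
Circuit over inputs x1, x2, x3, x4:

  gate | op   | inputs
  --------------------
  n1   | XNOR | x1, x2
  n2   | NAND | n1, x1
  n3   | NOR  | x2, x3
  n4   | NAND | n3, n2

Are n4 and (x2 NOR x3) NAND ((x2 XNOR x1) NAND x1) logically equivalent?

Yes

n1 = x1 XNOR x2
n2 = n1 NAND x1 = (x1 XNOR x2) NAND x1
n3 = x2 NOR x3
n4 = n3 NAND n2 = (x2 NOR x3) NAND ((x1 XNOR x2) NAND x1)
At x1=0, x2=0, x3=0, x4=0: circuit gives 0, formula gives 0.
At x1=0, x2=0, x3=1, x4=0: circuit gives 1, formula gives 1.
Agrees on all 16 inputs.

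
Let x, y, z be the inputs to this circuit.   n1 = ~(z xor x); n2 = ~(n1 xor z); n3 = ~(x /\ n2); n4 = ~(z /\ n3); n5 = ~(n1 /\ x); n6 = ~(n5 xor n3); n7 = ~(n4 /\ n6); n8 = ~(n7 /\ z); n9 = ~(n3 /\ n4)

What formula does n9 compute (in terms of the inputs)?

n1 = ~(z xor x)
n2 = ~(n1 xor z) = ~((~(z xor x)) xor z)
n3 = ~(x /\ n2) = ~(x /\ (~((~(z xor x)) xor z)))
n4 = ~(z /\ n3) = ~(z /\ (~(x /\ (~((~(z xor x)) xor z)))))
n9 = ~(n3 /\ n4) = ~((~(x /\ (~((~(z xor x)) xor z)))) /\ (~(z /\ (~(x /\ (~((~(z xor x)) xor z)))))))

~((~(x /\ (~((~(z xor x)) xor z)))) /\ (~(z /\ (~(x /\ (~((~(z xor x)) xor z)))))))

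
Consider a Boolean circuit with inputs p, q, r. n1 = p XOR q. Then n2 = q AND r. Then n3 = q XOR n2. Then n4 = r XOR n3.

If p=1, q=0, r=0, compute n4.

0

n2 = 0 AND 0 = 0
n3 = 0 XOR 0 = 0
n4 = 0 XOR 0 = 0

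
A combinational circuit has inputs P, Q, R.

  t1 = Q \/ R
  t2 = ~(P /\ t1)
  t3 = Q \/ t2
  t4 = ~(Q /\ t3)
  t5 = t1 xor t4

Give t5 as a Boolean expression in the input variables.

(Q \/ R) xor (~(Q /\ (Q \/ (~(P /\ (Q \/ R))))))

t1 = Q \/ R
t2 = ~(P /\ t1) = ~(P /\ (Q \/ R))
t3 = Q \/ t2 = Q \/ (~(P /\ (Q \/ R)))
t4 = ~(Q /\ t3) = ~(Q /\ (Q \/ (~(P /\ (Q \/ R)))))
t5 = t1 xor t4 = (Q \/ R) xor (~(Q /\ (Q \/ (~(P /\ (Q \/ R))))))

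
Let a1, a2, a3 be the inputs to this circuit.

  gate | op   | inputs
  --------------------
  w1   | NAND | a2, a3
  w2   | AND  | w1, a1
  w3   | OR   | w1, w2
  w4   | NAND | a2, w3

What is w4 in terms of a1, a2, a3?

w1 = a2 NAND a3
w2 = w1 AND a1 = (a2 NAND a3) AND a1
w3 = w1 OR w2 = (a2 NAND a3) OR ((a2 NAND a3) AND a1)
w4 = a2 NAND w3 = a2 NAND ((a2 NAND a3) OR ((a2 NAND a3) AND a1))

a2 NAND ((a2 NAND a3) OR ((a2 NAND a3) AND a1))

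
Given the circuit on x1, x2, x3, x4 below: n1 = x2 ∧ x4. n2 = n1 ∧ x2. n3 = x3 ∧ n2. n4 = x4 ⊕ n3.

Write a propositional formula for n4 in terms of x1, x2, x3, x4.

n1 = x2 ∧ x4
n2 = n1 ∧ x2 = (x2 ∧ x4) ∧ x2
n3 = x3 ∧ n2 = x3 ∧ ((x2 ∧ x4) ∧ x2)
n4 = x4 ⊕ n3 = x4 ⊕ (x3 ∧ ((x2 ∧ x4) ∧ x2))

x4 ⊕ (x3 ∧ ((x2 ∧ x4) ∧ x2))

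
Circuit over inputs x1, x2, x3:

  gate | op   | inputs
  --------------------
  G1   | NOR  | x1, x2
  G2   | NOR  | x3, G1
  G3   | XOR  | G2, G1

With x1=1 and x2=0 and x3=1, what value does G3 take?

G1 = 1 NOR 0 = 0
G2 = 1 NOR 0 = 0
G3 = 0 XOR 0 = 0

0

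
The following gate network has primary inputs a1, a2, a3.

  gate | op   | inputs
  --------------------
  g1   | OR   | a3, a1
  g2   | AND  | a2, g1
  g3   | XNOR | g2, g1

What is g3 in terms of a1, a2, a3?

(a2 AND (a3 OR a1)) XNOR (a3 OR a1)

g1 = a3 OR a1
g2 = a2 AND g1 = a2 AND (a3 OR a1)
g3 = g2 XNOR g1 = (a2 AND (a3 OR a1)) XNOR (a3 OR a1)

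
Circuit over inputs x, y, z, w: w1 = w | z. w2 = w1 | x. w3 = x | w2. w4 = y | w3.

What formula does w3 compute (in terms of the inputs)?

x | ((w | z) | x)

w1 = w | z
w2 = w1 | x = (w | z) | x
w3 = x | w2 = x | ((w | z) | x)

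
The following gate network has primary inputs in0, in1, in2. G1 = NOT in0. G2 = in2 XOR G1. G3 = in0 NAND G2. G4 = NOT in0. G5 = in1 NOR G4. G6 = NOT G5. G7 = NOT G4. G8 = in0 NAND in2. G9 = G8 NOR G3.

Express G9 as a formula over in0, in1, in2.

(in0 NAND in2) NOR (in0 NAND (in2 XOR NOT in0))

G1 = NOT in0
G2 = in2 XOR G1 = in2 XOR NOT in0
G3 = in0 NAND G2 = in0 NAND (in2 XOR NOT in0)
G8 = in0 NAND in2
G9 = G8 NOR G3 = (in0 NAND in2) NOR (in0 NAND (in2 XOR NOT in0))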